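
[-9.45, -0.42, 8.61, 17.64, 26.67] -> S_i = -9.45 + 9.03*i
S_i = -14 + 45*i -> [-14, 31, 76, 121, 166]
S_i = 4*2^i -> [4, 8, 16, 32, 64]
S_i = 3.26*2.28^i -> [3.26, 7.43, 16.95, 38.64, 88.1]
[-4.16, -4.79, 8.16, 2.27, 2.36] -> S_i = Random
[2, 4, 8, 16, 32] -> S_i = 2*2^i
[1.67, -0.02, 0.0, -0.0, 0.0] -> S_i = 1.67*(-0.01)^i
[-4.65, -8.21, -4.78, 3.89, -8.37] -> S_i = Random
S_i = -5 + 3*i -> [-5, -2, 1, 4, 7]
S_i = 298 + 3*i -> [298, 301, 304, 307, 310]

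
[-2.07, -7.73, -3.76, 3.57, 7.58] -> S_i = Random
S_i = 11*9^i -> [11, 99, 891, 8019, 72171]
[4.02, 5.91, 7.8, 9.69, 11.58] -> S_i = 4.02 + 1.89*i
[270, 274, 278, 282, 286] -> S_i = 270 + 4*i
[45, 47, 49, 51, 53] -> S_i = 45 + 2*i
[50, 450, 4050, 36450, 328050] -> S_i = 50*9^i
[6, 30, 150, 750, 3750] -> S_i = 6*5^i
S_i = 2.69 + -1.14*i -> [2.69, 1.55, 0.41, -0.73, -1.87]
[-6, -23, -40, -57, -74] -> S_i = -6 + -17*i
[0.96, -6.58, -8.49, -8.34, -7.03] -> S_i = Random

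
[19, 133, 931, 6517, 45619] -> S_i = 19*7^i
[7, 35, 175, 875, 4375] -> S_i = 7*5^i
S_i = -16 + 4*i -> [-16, -12, -8, -4, 0]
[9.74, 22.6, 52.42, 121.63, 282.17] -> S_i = 9.74*2.32^i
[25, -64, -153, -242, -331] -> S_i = 25 + -89*i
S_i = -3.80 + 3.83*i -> [-3.8, 0.03, 3.86, 7.69, 11.52]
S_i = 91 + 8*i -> [91, 99, 107, 115, 123]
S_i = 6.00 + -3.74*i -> [6.0, 2.26, -1.48, -5.22, -8.96]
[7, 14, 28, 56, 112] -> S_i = 7*2^i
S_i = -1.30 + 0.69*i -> [-1.3, -0.61, 0.08, 0.77, 1.46]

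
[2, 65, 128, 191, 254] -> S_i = 2 + 63*i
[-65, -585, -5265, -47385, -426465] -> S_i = -65*9^i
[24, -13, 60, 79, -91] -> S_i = Random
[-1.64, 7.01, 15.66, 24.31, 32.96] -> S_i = -1.64 + 8.65*i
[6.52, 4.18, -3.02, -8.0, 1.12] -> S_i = Random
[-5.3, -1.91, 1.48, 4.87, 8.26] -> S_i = -5.30 + 3.39*i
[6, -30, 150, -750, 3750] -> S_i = 6*-5^i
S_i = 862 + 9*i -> [862, 871, 880, 889, 898]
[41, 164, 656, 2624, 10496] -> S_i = 41*4^i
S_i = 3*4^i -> [3, 12, 48, 192, 768]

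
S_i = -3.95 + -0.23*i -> [-3.95, -4.18, -4.41, -4.64, -4.87]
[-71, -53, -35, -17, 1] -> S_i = -71 + 18*i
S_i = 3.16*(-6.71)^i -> [3.16, -21.2, 142.28, -954.67, 6405.86]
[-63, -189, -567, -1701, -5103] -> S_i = -63*3^i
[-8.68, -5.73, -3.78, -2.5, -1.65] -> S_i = -8.68*0.66^i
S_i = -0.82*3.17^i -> [-0.82, -2.6, -8.24, -26.12, -82.8]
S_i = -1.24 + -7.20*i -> [-1.24, -8.44, -15.64, -22.84, -30.04]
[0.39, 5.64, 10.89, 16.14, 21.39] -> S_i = 0.39 + 5.25*i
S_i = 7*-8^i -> [7, -56, 448, -3584, 28672]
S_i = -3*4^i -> [-3, -12, -48, -192, -768]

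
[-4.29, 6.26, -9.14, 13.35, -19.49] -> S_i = -4.29*(-1.46)^i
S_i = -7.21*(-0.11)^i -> [-7.21, 0.79, -0.09, 0.01, -0.0]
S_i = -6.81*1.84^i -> [-6.81, -12.53, -23.06, -42.42, -78.06]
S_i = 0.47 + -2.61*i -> [0.47, -2.14, -4.75, -7.36, -9.97]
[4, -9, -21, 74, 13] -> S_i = Random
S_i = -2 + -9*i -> [-2, -11, -20, -29, -38]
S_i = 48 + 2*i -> [48, 50, 52, 54, 56]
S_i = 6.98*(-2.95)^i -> [6.98, -20.59, 60.74, -179.19, 528.62]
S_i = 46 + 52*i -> [46, 98, 150, 202, 254]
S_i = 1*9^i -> [1, 9, 81, 729, 6561]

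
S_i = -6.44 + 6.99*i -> [-6.44, 0.55, 7.54, 14.53, 21.52]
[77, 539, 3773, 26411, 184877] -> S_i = 77*7^i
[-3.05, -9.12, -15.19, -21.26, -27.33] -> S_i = -3.05 + -6.07*i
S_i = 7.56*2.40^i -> [7.56, 18.14, 43.55, 104.51, 250.82]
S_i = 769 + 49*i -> [769, 818, 867, 916, 965]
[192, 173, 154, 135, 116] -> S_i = 192 + -19*i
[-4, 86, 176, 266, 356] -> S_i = -4 + 90*i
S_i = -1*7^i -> [-1, -7, -49, -343, -2401]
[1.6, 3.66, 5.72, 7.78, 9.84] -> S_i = 1.60 + 2.06*i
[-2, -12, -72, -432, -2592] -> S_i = -2*6^i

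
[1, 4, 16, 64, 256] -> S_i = 1*4^i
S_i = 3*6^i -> [3, 18, 108, 648, 3888]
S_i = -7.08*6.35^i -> [-7.08, -44.96, -285.48, -1812.82, -11511.4]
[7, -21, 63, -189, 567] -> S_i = 7*-3^i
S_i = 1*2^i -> [1, 2, 4, 8, 16]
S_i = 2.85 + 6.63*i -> [2.85, 9.48, 16.11, 22.74, 29.37]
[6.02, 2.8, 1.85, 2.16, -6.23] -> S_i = Random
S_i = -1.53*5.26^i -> [-1.53, -8.05, -42.33, -222.66, -1171.21]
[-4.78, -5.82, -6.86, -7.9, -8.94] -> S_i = -4.78 + -1.04*i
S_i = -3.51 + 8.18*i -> [-3.51, 4.67, 12.85, 21.03, 29.21]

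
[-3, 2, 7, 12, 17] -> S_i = -3 + 5*i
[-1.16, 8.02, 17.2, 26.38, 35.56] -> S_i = -1.16 + 9.18*i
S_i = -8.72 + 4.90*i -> [-8.72, -3.82, 1.08, 5.98, 10.88]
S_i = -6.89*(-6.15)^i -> [-6.89, 42.37, -260.6, 1602.67, -9856.43]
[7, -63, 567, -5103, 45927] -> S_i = 7*-9^i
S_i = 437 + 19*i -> [437, 456, 475, 494, 513]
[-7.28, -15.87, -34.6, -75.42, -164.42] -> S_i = -7.28*2.18^i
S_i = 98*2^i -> [98, 196, 392, 784, 1568]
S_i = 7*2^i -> [7, 14, 28, 56, 112]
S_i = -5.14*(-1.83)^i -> [-5.14, 9.41, -17.21, 31.5, -57.65]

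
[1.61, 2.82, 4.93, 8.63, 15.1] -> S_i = 1.61*1.75^i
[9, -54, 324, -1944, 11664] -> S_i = 9*-6^i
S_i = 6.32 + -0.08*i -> [6.32, 6.24, 6.16, 6.08, 6.0]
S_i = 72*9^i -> [72, 648, 5832, 52488, 472392]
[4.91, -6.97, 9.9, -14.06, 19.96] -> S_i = 4.91*(-1.42)^i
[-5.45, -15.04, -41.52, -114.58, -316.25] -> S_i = -5.45*2.76^i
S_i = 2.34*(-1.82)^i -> [2.34, -4.26, 7.75, -14.11, 25.67]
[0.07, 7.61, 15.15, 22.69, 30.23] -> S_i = 0.07 + 7.54*i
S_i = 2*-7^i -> [2, -14, 98, -686, 4802]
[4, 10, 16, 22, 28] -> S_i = 4 + 6*i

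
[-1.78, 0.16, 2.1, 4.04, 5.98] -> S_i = -1.78 + 1.94*i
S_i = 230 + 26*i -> [230, 256, 282, 308, 334]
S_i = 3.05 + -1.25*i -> [3.05, 1.8, 0.55, -0.7, -1.95]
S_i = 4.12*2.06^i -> [4.12, 8.49, 17.48, 36.02, 74.19]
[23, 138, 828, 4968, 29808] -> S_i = 23*6^i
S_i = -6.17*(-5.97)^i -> [-6.17, 36.83, -219.9, 1312.83, -7837.59]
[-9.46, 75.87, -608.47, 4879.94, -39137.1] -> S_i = -9.46*(-8.02)^i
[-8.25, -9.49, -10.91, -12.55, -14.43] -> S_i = -8.25*1.15^i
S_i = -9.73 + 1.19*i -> [-9.73, -8.54, -7.35, -6.16, -4.97]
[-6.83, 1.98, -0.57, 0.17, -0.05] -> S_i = -6.83*(-0.29)^i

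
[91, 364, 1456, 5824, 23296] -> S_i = 91*4^i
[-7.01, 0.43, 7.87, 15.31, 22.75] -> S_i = -7.01 + 7.44*i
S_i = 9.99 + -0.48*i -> [9.99, 9.51, 9.03, 8.55, 8.07]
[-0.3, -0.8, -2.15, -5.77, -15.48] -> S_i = -0.30*2.68^i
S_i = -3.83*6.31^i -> [-3.83, -24.17, -152.5, -962.25, -6071.78]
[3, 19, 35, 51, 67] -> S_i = 3 + 16*i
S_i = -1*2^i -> [-1, -2, -4, -8, -16]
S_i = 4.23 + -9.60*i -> [4.23, -5.37, -14.97, -24.57, -34.17]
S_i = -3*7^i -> [-3, -21, -147, -1029, -7203]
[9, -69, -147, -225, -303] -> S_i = 9 + -78*i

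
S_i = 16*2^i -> [16, 32, 64, 128, 256]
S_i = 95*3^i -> [95, 285, 855, 2565, 7695]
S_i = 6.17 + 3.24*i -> [6.17, 9.41, 12.65, 15.89, 19.13]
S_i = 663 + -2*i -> [663, 661, 659, 657, 655]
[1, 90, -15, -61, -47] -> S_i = Random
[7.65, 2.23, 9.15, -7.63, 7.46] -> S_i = Random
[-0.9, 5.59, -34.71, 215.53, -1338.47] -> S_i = -0.90*(-6.21)^i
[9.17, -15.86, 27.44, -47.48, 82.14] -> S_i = 9.17*(-1.73)^i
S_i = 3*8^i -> [3, 24, 192, 1536, 12288]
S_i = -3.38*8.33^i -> [-3.38, -28.16, -234.53, -1953.67, -16274.09]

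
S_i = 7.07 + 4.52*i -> [7.07, 11.59, 16.11, 20.63, 25.15]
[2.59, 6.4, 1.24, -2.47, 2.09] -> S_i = Random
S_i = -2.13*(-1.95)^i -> [-2.13, 4.15, -8.1, 15.79, -30.8]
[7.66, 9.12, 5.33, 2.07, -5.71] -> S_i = Random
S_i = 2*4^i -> [2, 8, 32, 128, 512]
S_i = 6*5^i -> [6, 30, 150, 750, 3750]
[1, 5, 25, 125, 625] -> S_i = 1*5^i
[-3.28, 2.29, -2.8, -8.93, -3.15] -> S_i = Random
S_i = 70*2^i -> [70, 140, 280, 560, 1120]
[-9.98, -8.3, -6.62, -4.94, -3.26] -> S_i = -9.98 + 1.68*i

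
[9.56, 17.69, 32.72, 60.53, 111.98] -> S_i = 9.56*1.85^i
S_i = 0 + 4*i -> [0, 4, 8, 12, 16]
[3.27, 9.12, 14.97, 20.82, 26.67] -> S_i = 3.27 + 5.85*i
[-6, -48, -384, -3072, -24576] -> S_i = -6*8^i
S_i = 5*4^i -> [5, 20, 80, 320, 1280]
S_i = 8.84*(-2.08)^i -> [8.84, -18.39, 38.25, -79.55, 165.46]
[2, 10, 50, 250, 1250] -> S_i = 2*5^i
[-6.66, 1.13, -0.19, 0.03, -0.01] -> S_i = -6.66*(-0.17)^i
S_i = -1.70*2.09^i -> [-1.7, -3.55, -7.43, -15.52, -32.44]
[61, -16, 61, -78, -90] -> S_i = Random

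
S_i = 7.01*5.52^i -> [7.01, 38.7, 213.6, 1179.06, 6508.4]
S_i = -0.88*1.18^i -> [-0.88, -1.04, -1.23, -1.45, -1.71]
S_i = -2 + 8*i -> [-2, 6, 14, 22, 30]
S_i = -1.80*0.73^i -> [-1.8, -1.31, -0.96, -0.7, -0.51]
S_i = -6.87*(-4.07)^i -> [-6.87, 27.96, -113.8, 463.17, -1885.1]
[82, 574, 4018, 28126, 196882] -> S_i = 82*7^i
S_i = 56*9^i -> [56, 504, 4536, 40824, 367416]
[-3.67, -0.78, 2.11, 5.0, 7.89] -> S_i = -3.67 + 2.89*i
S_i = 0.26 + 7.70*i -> [0.26, 7.96, 15.66, 23.36, 31.06]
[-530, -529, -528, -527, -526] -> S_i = -530 + 1*i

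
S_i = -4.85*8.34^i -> [-4.85, -40.45, -337.34, -2813.45, -23464.21]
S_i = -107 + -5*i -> [-107, -112, -117, -122, -127]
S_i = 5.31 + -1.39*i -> [5.31, 3.92, 2.53, 1.14, -0.25]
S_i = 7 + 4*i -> [7, 11, 15, 19, 23]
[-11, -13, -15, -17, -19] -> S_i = -11 + -2*i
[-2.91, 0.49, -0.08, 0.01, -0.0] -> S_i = -2.91*(-0.17)^i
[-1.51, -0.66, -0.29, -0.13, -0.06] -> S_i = -1.51*0.44^i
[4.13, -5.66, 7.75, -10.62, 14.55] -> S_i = 4.13*(-1.37)^i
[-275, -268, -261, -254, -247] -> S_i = -275 + 7*i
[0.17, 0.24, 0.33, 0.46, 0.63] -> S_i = 0.17*1.39^i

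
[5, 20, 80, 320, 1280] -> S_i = 5*4^i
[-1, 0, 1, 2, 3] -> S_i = -1 + 1*i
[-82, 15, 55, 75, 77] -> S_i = Random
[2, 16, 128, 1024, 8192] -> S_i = 2*8^i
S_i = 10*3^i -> [10, 30, 90, 270, 810]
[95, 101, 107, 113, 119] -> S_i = 95 + 6*i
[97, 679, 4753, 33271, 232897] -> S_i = 97*7^i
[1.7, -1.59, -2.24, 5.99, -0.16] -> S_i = Random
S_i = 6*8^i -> [6, 48, 384, 3072, 24576]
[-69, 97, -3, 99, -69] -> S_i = Random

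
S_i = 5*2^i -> [5, 10, 20, 40, 80]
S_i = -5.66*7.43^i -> [-5.66, -42.05, -312.46, -2321.58, -17249.31]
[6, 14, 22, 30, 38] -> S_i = 6 + 8*i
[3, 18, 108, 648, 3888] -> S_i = 3*6^i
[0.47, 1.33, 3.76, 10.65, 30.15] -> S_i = 0.47*2.83^i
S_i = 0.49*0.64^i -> [0.49, 0.31, 0.2, 0.13, 0.08]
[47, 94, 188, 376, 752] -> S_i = 47*2^i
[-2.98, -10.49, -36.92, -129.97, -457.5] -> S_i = -2.98*3.52^i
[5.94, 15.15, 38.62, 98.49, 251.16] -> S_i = 5.94*2.55^i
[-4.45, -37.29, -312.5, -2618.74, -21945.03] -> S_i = -4.45*8.38^i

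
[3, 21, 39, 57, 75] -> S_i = 3 + 18*i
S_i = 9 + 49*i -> [9, 58, 107, 156, 205]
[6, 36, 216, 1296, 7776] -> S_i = 6*6^i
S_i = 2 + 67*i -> [2, 69, 136, 203, 270]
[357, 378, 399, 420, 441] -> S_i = 357 + 21*i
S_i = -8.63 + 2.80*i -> [-8.63, -5.83, -3.03, -0.23, 2.57]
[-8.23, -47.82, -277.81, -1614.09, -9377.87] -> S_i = -8.23*5.81^i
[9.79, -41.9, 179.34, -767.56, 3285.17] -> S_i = 9.79*(-4.28)^i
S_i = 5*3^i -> [5, 15, 45, 135, 405]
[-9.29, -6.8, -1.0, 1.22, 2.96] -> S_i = Random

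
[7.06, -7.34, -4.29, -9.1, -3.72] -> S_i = Random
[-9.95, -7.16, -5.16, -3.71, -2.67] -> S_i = -9.95*0.72^i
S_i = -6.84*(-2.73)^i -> [-6.84, 18.67, -50.98, 139.17, -379.93]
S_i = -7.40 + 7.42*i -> [-7.4, 0.02, 7.44, 14.86, 22.28]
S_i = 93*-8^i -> [93, -744, 5952, -47616, 380928]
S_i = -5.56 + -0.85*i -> [-5.56, -6.41, -7.26, -8.11, -8.96]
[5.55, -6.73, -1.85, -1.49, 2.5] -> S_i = Random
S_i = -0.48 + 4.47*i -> [-0.48, 3.99, 8.46, 12.93, 17.4]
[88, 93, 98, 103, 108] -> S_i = 88 + 5*i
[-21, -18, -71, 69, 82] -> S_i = Random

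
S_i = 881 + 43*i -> [881, 924, 967, 1010, 1053]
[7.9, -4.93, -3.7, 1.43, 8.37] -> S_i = Random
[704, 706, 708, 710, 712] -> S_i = 704 + 2*i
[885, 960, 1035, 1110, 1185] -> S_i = 885 + 75*i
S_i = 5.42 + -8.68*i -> [5.42, -3.26, -11.94, -20.62, -29.3]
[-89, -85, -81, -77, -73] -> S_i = -89 + 4*i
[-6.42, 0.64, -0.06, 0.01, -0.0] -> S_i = -6.42*(-0.10)^i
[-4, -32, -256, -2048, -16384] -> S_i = -4*8^i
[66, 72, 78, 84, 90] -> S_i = 66 + 6*i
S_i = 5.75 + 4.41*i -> [5.75, 10.16, 14.57, 18.98, 23.39]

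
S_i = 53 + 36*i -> [53, 89, 125, 161, 197]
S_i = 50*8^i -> [50, 400, 3200, 25600, 204800]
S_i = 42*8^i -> [42, 336, 2688, 21504, 172032]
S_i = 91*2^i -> [91, 182, 364, 728, 1456]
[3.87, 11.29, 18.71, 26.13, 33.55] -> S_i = 3.87 + 7.42*i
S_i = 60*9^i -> [60, 540, 4860, 43740, 393660]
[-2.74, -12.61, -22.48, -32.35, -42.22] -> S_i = -2.74 + -9.87*i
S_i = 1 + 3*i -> [1, 4, 7, 10, 13]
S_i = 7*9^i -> [7, 63, 567, 5103, 45927]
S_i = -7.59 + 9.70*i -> [-7.59, 2.11, 11.81, 21.51, 31.21]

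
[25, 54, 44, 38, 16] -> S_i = Random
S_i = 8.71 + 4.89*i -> [8.71, 13.6, 18.49, 23.38, 28.27]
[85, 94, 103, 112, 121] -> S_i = 85 + 9*i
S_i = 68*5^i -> [68, 340, 1700, 8500, 42500]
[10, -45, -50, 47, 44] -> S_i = Random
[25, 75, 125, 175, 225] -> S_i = 25 + 50*i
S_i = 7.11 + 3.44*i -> [7.11, 10.55, 13.99, 17.43, 20.87]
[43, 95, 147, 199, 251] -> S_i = 43 + 52*i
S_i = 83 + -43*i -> [83, 40, -3, -46, -89]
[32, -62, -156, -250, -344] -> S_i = 32 + -94*i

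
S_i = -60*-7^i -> [-60, 420, -2940, 20580, -144060]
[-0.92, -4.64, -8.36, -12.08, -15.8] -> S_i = -0.92 + -3.72*i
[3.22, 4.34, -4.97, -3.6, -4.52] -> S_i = Random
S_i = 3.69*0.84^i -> [3.69, 3.1, 2.6, 2.19, 1.84]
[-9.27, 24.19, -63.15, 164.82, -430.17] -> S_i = -9.27*(-2.61)^i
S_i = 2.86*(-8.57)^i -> [2.86, -24.51, 210.05, -1800.15, 15427.28]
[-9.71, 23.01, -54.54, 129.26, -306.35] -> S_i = -9.71*(-2.37)^i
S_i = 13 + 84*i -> [13, 97, 181, 265, 349]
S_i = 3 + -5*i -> [3, -2, -7, -12, -17]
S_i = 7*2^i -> [7, 14, 28, 56, 112]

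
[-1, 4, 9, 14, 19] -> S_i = -1 + 5*i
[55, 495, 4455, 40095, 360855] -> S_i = 55*9^i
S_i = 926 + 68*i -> [926, 994, 1062, 1130, 1198]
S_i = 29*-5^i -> [29, -145, 725, -3625, 18125]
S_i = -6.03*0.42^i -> [-6.03, -2.53, -1.06, -0.45, -0.19]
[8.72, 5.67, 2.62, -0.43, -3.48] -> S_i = 8.72 + -3.05*i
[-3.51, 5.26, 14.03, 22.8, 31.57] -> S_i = -3.51 + 8.77*i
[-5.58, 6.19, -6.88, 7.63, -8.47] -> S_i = -5.58*(-1.11)^i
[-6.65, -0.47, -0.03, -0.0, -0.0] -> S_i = -6.65*0.07^i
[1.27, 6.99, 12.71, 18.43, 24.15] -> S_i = 1.27 + 5.72*i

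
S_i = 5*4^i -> [5, 20, 80, 320, 1280]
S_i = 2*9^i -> [2, 18, 162, 1458, 13122]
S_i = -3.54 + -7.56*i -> [-3.54, -11.1, -18.66, -26.22, -33.78]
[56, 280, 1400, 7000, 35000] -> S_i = 56*5^i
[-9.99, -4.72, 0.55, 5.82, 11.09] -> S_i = -9.99 + 5.27*i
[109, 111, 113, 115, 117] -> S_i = 109 + 2*i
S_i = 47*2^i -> [47, 94, 188, 376, 752]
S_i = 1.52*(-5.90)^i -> [1.52, -8.97, 52.91, -312.18, 1841.84]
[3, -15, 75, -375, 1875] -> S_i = 3*-5^i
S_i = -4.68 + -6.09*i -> [-4.68, -10.77, -16.86, -22.95, -29.04]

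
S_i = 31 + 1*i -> [31, 32, 33, 34, 35]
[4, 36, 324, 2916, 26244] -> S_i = 4*9^i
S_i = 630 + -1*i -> [630, 629, 628, 627, 626]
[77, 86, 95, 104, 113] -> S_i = 77 + 9*i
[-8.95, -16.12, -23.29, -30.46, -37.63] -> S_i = -8.95 + -7.17*i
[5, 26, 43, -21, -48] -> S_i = Random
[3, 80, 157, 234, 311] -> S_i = 3 + 77*i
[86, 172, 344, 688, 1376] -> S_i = 86*2^i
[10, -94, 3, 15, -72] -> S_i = Random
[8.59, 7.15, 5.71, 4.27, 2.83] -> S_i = 8.59 + -1.44*i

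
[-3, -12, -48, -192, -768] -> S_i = -3*4^i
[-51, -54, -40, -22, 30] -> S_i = Random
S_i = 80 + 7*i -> [80, 87, 94, 101, 108]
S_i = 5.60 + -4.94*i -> [5.6, 0.66, -4.28, -9.22, -14.16]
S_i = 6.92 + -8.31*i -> [6.92, -1.39, -9.7, -18.01, -26.32]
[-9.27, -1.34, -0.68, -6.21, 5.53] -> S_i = Random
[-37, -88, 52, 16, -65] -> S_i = Random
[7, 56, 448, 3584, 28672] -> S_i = 7*8^i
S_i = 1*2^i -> [1, 2, 4, 8, 16]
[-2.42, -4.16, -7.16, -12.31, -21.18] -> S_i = -2.42*1.72^i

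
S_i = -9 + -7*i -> [-9, -16, -23, -30, -37]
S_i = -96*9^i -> [-96, -864, -7776, -69984, -629856]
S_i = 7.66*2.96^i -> [7.66, 22.67, 67.11, 198.66, 588.02]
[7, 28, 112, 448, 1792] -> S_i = 7*4^i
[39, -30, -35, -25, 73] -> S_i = Random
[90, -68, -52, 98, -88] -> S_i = Random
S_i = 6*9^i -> [6, 54, 486, 4374, 39366]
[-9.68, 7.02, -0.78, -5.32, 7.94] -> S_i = Random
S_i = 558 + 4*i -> [558, 562, 566, 570, 574]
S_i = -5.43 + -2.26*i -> [-5.43, -7.69, -9.95, -12.21, -14.47]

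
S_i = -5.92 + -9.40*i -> [-5.92, -15.32, -24.72, -34.12, -43.52]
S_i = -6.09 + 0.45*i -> [-6.09, -5.64, -5.19, -4.74, -4.29]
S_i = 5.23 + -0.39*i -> [5.23, 4.84, 4.45, 4.06, 3.67]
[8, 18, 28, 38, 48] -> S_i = 8 + 10*i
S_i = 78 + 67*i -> [78, 145, 212, 279, 346]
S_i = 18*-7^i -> [18, -126, 882, -6174, 43218]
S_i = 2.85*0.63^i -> [2.85, 1.8, 1.13, 0.71, 0.45]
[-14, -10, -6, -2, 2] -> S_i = -14 + 4*i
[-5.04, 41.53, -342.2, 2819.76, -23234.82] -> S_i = -5.04*(-8.24)^i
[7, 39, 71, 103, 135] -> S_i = 7 + 32*i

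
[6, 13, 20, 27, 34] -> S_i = 6 + 7*i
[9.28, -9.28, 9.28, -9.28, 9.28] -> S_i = 9.28*(-1.00)^i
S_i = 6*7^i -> [6, 42, 294, 2058, 14406]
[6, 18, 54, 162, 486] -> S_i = 6*3^i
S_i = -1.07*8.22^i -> [-1.07, -8.8, -72.3, -594.29, -4885.07]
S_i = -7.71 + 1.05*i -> [-7.71, -6.66, -5.61, -4.56, -3.51]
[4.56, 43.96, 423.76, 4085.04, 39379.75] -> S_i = 4.56*9.64^i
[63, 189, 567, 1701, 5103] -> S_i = 63*3^i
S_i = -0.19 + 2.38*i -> [-0.19, 2.19, 4.57, 6.95, 9.33]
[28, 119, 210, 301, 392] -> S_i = 28 + 91*i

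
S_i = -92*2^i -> [-92, -184, -368, -736, -1472]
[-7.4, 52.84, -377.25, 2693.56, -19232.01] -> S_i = -7.40*(-7.14)^i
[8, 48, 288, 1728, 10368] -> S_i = 8*6^i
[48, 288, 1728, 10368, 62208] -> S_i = 48*6^i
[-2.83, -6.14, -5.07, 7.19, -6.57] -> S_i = Random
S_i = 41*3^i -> [41, 123, 369, 1107, 3321]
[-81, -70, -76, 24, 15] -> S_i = Random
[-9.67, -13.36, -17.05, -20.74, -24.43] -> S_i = -9.67 + -3.69*i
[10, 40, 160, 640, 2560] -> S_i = 10*4^i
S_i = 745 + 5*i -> [745, 750, 755, 760, 765]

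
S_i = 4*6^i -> [4, 24, 144, 864, 5184]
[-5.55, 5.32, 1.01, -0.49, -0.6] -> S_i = Random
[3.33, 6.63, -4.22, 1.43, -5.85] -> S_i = Random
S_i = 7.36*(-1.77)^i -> [7.36, -13.03, 23.06, -40.81, 72.24]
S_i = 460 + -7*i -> [460, 453, 446, 439, 432]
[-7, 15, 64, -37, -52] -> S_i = Random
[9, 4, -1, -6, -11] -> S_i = 9 + -5*i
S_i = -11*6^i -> [-11, -66, -396, -2376, -14256]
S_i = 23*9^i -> [23, 207, 1863, 16767, 150903]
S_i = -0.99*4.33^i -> [-0.99, -4.29, -18.56, -80.37, -348.01]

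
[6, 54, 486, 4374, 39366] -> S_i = 6*9^i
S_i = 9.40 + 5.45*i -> [9.4, 14.85, 20.3, 25.75, 31.2]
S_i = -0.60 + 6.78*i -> [-0.6, 6.18, 12.96, 19.74, 26.52]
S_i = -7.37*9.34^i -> [-7.37, -68.84, -642.93, -6004.93, -56086.07]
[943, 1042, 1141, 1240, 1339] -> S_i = 943 + 99*i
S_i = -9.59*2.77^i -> [-9.59, -26.56, -73.58, -203.83, -564.6]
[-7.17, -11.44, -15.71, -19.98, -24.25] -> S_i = -7.17 + -4.27*i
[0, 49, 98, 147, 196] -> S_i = 0 + 49*i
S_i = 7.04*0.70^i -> [7.04, 4.93, 3.45, 2.41, 1.69]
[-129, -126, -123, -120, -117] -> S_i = -129 + 3*i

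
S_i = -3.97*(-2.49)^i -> [-3.97, 9.89, -24.61, 61.29, -152.61]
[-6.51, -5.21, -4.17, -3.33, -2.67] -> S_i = -6.51*0.80^i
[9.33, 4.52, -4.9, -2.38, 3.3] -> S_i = Random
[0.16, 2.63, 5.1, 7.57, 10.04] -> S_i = 0.16 + 2.47*i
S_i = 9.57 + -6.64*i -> [9.57, 2.93, -3.71, -10.35, -16.99]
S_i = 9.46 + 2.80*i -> [9.46, 12.26, 15.06, 17.86, 20.66]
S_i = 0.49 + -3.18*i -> [0.49, -2.69, -5.87, -9.05, -12.23]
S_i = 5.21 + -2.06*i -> [5.21, 3.15, 1.09, -0.97, -3.03]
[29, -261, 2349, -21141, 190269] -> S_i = 29*-9^i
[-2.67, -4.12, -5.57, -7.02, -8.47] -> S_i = -2.67 + -1.45*i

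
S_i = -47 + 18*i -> [-47, -29, -11, 7, 25]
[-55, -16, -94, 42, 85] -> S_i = Random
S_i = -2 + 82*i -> [-2, 80, 162, 244, 326]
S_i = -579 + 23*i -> [-579, -556, -533, -510, -487]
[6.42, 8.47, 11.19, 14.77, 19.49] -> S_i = 6.42*1.32^i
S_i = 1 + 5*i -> [1, 6, 11, 16, 21]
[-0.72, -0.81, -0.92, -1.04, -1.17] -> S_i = -0.72*1.13^i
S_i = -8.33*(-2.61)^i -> [-8.33, 21.74, -56.74, 148.1, -386.55]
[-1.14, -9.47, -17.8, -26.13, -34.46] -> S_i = -1.14 + -8.33*i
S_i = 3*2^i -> [3, 6, 12, 24, 48]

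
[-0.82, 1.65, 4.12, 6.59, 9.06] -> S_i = -0.82 + 2.47*i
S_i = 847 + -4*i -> [847, 843, 839, 835, 831]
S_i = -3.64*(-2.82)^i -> [-3.64, 10.26, -28.95, 81.63, -230.2]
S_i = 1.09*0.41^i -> [1.09, 0.45, 0.18, 0.08, 0.03]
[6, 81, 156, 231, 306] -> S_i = 6 + 75*i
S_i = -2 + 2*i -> [-2, 0, 2, 4, 6]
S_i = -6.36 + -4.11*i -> [-6.36, -10.47, -14.58, -18.69, -22.8]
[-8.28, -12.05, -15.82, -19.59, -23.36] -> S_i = -8.28 + -3.77*i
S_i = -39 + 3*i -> [-39, -36, -33, -30, -27]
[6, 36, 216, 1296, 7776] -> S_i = 6*6^i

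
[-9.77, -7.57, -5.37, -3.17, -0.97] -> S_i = -9.77 + 2.20*i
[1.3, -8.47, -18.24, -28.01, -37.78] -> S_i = 1.30 + -9.77*i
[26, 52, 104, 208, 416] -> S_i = 26*2^i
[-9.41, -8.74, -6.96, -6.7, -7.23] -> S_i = Random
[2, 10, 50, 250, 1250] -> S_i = 2*5^i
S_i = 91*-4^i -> [91, -364, 1456, -5824, 23296]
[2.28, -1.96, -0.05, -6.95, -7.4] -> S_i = Random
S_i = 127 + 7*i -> [127, 134, 141, 148, 155]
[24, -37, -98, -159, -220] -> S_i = 24 + -61*i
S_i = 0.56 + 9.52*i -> [0.56, 10.08, 19.6, 29.12, 38.64]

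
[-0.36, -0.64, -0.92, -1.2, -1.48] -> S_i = -0.36 + -0.28*i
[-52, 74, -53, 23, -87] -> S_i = Random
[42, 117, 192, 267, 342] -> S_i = 42 + 75*i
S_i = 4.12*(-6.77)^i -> [4.12, -27.89, 188.83, -1278.39, 8654.7]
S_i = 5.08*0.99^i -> [5.08, 5.03, 4.98, 4.93, 4.88]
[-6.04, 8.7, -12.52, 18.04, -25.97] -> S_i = -6.04*(-1.44)^i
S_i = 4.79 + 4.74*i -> [4.79, 9.53, 14.27, 19.01, 23.75]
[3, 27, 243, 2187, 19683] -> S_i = 3*9^i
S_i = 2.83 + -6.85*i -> [2.83, -4.02, -10.87, -17.72, -24.57]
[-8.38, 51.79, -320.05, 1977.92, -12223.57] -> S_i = -8.38*(-6.18)^i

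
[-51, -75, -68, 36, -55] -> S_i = Random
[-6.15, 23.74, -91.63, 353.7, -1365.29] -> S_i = -6.15*(-3.86)^i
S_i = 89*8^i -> [89, 712, 5696, 45568, 364544]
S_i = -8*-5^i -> [-8, 40, -200, 1000, -5000]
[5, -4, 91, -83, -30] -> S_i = Random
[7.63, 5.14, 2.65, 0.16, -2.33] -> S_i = 7.63 + -2.49*i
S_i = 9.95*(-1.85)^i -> [9.95, -18.41, 34.05, -63.0, 116.55]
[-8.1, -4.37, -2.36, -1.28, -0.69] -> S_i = -8.10*0.54^i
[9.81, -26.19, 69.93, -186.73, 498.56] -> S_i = 9.81*(-2.67)^i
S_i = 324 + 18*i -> [324, 342, 360, 378, 396]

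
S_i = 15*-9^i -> [15, -135, 1215, -10935, 98415]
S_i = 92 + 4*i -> [92, 96, 100, 104, 108]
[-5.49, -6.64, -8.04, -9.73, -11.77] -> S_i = -5.49*1.21^i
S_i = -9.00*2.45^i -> [-9.0, -22.05, -54.02, -132.36, -324.27]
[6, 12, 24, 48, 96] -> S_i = 6*2^i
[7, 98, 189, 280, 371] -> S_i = 7 + 91*i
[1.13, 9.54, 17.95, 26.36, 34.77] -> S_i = 1.13 + 8.41*i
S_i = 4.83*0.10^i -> [4.83, 0.48, 0.05, 0.0, 0.0]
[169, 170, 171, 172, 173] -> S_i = 169 + 1*i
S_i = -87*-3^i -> [-87, 261, -783, 2349, -7047]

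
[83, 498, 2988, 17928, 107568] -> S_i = 83*6^i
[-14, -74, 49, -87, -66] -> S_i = Random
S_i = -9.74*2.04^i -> [-9.74, -19.87, -40.53, -82.69, -168.69]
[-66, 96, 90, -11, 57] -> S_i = Random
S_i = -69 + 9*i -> [-69, -60, -51, -42, -33]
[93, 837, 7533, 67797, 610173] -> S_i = 93*9^i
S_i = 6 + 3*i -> [6, 9, 12, 15, 18]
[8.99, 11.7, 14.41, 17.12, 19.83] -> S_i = 8.99 + 2.71*i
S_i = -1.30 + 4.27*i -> [-1.3, 2.97, 7.24, 11.51, 15.78]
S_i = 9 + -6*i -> [9, 3, -3, -9, -15]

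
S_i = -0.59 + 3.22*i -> [-0.59, 2.63, 5.85, 9.07, 12.29]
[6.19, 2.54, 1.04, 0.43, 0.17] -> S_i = 6.19*0.41^i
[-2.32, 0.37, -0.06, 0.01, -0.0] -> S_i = -2.32*(-0.16)^i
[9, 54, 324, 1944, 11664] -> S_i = 9*6^i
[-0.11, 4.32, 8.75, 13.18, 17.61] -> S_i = -0.11 + 4.43*i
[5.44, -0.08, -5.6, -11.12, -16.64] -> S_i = 5.44 + -5.52*i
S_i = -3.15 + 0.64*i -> [-3.15, -2.51, -1.87, -1.23, -0.59]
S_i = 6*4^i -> [6, 24, 96, 384, 1536]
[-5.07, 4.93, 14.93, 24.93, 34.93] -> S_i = -5.07 + 10.00*i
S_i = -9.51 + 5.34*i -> [-9.51, -4.17, 1.17, 6.51, 11.85]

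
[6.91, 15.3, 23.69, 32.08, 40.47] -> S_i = 6.91 + 8.39*i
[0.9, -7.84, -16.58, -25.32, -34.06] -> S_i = 0.90 + -8.74*i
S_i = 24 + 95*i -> [24, 119, 214, 309, 404]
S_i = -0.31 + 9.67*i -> [-0.31, 9.36, 19.03, 28.7, 38.37]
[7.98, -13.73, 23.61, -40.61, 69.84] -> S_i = 7.98*(-1.72)^i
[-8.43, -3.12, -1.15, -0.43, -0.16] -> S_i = -8.43*0.37^i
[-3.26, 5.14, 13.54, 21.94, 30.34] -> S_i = -3.26 + 8.40*i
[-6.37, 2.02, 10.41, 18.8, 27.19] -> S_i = -6.37 + 8.39*i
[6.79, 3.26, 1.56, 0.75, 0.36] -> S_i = 6.79*0.48^i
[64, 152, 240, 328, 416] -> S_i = 64 + 88*i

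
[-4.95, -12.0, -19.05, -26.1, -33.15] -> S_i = -4.95 + -7.05*i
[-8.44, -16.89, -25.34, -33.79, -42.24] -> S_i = -8.44 + -8.45*i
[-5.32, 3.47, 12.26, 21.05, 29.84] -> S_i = -5.32 + 8.79*i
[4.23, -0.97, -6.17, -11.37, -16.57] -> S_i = 4.23 + -5.20*i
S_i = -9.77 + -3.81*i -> [-9.77, -13.58, -17.39, -21.2, -25.01]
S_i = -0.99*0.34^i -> [-0.99, -0.34, -0.11, -0.04, -0.01]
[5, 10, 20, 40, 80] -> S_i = 5*2^i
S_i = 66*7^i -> [66, 462, 3234, 22638, 158466]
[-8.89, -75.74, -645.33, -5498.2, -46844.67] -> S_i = -8.89*8.52^i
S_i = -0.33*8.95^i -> [-0.33, -2.95, -26.43, -236.58, -2117.42]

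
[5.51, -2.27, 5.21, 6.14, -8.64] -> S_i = Random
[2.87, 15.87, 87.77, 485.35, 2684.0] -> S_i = 2.87*5.53^i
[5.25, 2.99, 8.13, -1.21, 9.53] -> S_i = Random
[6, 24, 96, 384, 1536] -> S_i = 6*4^i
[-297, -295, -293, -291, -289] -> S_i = -297 + 2*i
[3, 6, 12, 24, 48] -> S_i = 3*2^i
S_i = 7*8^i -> [7, 56, 448, 3584, 28672]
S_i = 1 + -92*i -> [1, -91, -183, -275, -367]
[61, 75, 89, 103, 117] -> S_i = 61 + 14*i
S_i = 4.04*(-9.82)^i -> [4.04, -39.67, 389.59, -3825.74, 37568.8]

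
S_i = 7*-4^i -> [7, -28, 112, -448, 1792]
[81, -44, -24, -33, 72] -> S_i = Random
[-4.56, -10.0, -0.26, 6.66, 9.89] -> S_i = Random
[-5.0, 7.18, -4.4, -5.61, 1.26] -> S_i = Random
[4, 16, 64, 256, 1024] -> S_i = 4*4^i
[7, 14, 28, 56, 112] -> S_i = 7*2^i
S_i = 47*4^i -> [47, 188, 752, 3008, 12032]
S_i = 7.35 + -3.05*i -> [7.35, 4.3, 1.25, -1.8, -4.85]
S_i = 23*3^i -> [23, 69, 207, 621, 1863]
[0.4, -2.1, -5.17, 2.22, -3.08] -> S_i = Random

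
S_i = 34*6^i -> [34, 204, 1224, 7344, 44064]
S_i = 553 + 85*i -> [553, 638, 723, 808, 893]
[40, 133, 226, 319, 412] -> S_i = 40 + 93*i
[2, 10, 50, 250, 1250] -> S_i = 2*5^i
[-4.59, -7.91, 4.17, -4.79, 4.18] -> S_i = Random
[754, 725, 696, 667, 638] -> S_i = 754 + -29*i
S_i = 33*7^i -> [33, 231, 1617, 11319, 79233]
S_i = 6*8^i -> [6, 48, 384, 3072, 24576]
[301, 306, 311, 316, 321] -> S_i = 301 + 5*i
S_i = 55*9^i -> [55, 495, 4455, 40095, 360855]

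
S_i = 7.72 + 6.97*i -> [7.72, 14.69, 21.66, 28.63, 35.6]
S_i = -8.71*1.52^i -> [-8.71, -13.24, -20.12, -30.59, -46.49]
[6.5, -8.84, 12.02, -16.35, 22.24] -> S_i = 6.50*(-1.36)^i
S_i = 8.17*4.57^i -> [8.17, 37.34, 170.63, 779.78, 3563.58]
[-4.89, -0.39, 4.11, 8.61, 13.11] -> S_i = -4.89 + 4.50*i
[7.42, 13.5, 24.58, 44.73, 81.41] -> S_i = 7.42*1.82^i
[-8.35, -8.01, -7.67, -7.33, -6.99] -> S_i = -8.35 + 0.34*i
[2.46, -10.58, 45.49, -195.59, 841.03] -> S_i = 2.46*(-4.30)^i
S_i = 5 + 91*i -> [5, 96, 187, 278, 369]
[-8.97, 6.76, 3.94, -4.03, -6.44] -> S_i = Random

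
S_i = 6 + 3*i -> [6, 9, 12, 15, 18]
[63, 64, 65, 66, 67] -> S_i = 63 + 1*i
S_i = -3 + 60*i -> [-3, 57, 117, 177, 237]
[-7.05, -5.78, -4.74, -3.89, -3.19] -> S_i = -7.05*0.82^i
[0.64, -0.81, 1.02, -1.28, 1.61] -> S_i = 0.64*(-1.26)^i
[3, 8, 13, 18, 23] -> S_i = 3 + 5*i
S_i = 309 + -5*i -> [309, 304, 299, 294, 289]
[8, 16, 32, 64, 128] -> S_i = 8*2^i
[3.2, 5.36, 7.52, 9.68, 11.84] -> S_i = 3.20 + 2.16*i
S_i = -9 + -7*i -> [-9, -16, -23, -30, -37]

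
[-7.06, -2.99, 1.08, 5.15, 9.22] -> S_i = -7.06 + 4.07*i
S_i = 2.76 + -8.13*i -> [2.76, -5.37, -13.5, -21.63, -29.76]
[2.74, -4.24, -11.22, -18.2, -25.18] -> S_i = 2.74 + -6.98*i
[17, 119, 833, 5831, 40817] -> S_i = 17*7^i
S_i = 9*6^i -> [9, 54, 324, 1944, 11664]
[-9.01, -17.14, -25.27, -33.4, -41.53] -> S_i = -9.01 + -8.13*i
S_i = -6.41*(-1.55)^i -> [-6.41, 9.94, -15.4, 23.87, -37.0]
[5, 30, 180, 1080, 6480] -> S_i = 5*6^i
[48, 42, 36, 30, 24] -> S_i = 48 + -6*i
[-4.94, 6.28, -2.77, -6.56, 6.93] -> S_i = Random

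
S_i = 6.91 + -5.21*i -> [6.91, 1.7, -3.51, -8.72, -13.93]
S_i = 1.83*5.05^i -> [1.83, 9.24, 46.67, 235.68, 1190.19]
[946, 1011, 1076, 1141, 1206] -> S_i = 946 + 65*i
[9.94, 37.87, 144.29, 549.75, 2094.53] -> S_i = 9.94*3.81^i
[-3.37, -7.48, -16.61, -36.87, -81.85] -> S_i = -3.37*2.22^i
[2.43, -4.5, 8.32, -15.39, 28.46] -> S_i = 2.43*(-1.85)^i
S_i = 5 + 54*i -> [5, 59, 113, 167, 221]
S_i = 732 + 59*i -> [732, 791, 850, 909, 968]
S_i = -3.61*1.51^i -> [-3.61, -5.45, -8.23, -12.43, -18.77]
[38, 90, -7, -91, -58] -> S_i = Random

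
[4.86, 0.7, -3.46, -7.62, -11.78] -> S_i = 4.86 + -4.16*i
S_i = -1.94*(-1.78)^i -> [-1.94, 3.45, -6.15, 10.94, -19.48]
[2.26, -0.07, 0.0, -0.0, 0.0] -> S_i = 2.26*(-0.03)^i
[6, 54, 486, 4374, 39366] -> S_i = 6*9^i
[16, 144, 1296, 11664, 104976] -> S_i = 16*9^i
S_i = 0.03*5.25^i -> [0.03, 0.16, 0.83, 4.34, 22.79]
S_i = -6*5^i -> [-6, -30, -150, -750, -3750]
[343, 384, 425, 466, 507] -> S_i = 343 + 41*i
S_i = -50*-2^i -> [-50, 100, -200, 400, -800]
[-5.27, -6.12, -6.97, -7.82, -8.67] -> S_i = -5.27 + -0.85*i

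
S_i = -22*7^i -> [-22, -154, -1078, -7546, -52822]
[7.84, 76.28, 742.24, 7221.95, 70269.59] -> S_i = 7.84*9.73^i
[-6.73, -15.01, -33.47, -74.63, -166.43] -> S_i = -6.73*2.23^i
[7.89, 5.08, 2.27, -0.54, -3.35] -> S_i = 7.89 + -2.81*i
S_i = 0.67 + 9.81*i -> [0.67, 10.48, 20.29, 30.1, 39.91]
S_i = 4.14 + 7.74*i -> [4.14, 11.88, 19.62, 27.36, 35.1]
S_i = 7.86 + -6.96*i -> [7.86, 0.9, -6.06, -13.02, -19.98]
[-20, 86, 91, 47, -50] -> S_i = Random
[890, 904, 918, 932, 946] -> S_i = 890 + 14*i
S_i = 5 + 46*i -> [5, 51, 97, 143, 189]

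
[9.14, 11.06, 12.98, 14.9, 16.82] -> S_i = 9.14 + 1.92*i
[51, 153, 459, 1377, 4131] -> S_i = 51*3^i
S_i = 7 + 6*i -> [7, 13, 19, 25, 31]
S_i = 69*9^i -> [69, 621, 5589, 50301, 452709]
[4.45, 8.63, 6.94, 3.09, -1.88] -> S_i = Random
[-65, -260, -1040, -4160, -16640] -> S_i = -65*4^i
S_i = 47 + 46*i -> [47, 93, 139, 185, 231]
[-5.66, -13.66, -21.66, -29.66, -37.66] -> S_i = -5.66 + -8.00*i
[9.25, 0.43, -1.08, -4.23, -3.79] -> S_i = Random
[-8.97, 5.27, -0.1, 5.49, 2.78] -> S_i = Random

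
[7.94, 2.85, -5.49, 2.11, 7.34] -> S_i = Random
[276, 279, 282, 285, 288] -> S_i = 276 + 3*i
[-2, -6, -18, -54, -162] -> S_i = -2*3^i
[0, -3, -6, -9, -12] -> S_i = 0 + -3*i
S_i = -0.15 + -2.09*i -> [-0.15, -2.24, -4.33, -6.42, -8.51]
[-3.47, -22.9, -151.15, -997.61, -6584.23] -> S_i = -3.47*6.60^i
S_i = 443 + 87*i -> [443, 530, 617, 704, 791]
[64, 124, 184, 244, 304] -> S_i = 64 + 60*i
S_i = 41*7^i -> [41, 287, 2009, 14063, 98441]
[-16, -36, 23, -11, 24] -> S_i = Random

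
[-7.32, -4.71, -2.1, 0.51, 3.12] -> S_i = -7.32 + 2.61*i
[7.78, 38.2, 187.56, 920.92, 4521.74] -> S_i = 7.78*4.91^i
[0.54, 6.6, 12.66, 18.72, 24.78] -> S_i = 0.54 + 6.06*i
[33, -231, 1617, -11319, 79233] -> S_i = 33*-7^i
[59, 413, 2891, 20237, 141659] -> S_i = 59*7^i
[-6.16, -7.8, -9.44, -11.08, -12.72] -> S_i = -6.16 + -1.64*i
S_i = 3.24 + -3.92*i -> [3.24, -0.68, -4.6, -8.52, -12.44]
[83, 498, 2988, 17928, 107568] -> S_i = 83*6^i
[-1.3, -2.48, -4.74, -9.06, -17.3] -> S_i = -1.30*1.91^i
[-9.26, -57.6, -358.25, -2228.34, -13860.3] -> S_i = -9.26*6.22^i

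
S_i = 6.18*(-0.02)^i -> [6.18, -0.12, 0.0, -0.0, 0.0]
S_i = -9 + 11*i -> [-9, 2, 13, 24, 35]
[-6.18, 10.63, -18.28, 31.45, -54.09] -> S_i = -6.18*(-1.72)^i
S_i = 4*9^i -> [4, 36, 324, 2916, 26244]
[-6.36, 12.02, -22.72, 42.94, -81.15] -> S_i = -6.36*(-1.89)^i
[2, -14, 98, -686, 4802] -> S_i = 2*-7^i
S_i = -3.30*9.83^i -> [-3.3, -32.44, -318.88, -3134.54, -30812.58]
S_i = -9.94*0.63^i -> [-9.94, -6.26, -3.95, -2.49, -1.57]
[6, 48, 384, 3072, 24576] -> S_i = 6*8^i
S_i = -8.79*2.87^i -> [-8.79, -25.23, -72.4, -207.79, -596.37]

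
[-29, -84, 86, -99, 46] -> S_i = Random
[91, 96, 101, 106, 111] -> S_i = 91 + 5*i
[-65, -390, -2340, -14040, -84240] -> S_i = -65*6^i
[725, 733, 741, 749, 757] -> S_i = 725 + 8*i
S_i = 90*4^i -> [90, 360, 1440, 5760, 23040]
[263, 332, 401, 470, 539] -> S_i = 263 + 69*i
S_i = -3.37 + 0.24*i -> [-3.37, -3.13, -2.89, -2.65, -2.41]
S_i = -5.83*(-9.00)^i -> [-5.83, 52.47, -472.23, 4250.07, -38250.63]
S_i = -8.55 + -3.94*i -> [-8.55, -12.49, -16.43, -20.37, -24.31]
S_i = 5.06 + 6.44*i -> [5.06, 11.5, 17.94, 24.38, 30.82]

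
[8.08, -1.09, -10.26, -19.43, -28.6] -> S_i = 8.08 + -9.17*i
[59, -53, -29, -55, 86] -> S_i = Random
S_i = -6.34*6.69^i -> [-6.34, -42.41, -283.75, -1898.31, -12699.71]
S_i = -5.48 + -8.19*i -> [-5.48, -13.67, -21.86, -30.05, -38.24]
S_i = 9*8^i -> [9, 72, 576, 4608, 36864]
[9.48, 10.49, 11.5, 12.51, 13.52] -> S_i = 9.48 + 1.01*i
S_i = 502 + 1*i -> [502, 503, 504, 505, 506]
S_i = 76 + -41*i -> [76, 35, -6, -47, -88]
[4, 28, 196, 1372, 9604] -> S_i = 4*7^i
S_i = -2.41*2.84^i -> [-2.41, -6.84, -19.44, -55.2, -156.78]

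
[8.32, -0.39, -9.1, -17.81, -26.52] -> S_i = 8.32 + -8.71*i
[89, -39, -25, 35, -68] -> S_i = Random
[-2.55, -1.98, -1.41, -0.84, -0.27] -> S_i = -2.55 + 0.57*i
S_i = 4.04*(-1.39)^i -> [4.04, -5.62, 7.81, -10.85, 15.08]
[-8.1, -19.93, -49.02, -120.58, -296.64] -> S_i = -8.10*2.46^i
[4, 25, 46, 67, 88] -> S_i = 4 + 21*i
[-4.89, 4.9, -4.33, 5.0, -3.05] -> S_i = Random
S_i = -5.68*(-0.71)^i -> [-5.68, 4.03, -2.86, 2.03, -1.44]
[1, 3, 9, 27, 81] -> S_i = 1*3^i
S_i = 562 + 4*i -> [562, 566, 570, 574, 578]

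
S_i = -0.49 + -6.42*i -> [-0.49, -6.91, -13.33, -19.75, -26.17]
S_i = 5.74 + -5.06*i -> [5.74, 0.68, -4.38, -9.44, -14.5]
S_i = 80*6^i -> [80, 480, 2880, 17280, 103680]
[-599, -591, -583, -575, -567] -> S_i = -599 + 8*i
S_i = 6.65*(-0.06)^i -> [6.65, -0.4, 0.02, -0.0, 0.0]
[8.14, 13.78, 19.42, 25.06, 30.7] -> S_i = 8.14 + 5.64*i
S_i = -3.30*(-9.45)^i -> [-3.3, 31.18, -294.7, 2784.9, -26317.29]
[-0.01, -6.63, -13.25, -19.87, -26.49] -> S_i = -0.01 + -6.62*i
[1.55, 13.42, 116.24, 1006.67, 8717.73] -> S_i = 1.55*8.66^i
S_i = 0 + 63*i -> [0, 63, 126, 189, 252]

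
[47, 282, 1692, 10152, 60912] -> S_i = 47*6^i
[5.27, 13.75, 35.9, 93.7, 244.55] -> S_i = 5.27*2.61^i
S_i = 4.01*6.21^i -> [4.01, 24.9, 154.64, 960.33, 5963.63]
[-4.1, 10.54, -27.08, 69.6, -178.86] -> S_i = -4.10*(-2.57)^i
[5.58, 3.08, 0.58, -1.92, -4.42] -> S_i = 5.58 + -2.50*i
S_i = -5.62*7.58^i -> [-5.62, -42.6, -322.9, -2447.62, -18552.96]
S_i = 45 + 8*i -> [45, 53, 61, 69, 77]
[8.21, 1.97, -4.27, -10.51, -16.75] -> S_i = 8.21 + -6.24*i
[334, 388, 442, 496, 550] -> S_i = 334 + 54*i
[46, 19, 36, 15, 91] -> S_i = Random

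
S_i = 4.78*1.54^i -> [4.78, 7.36, 11.34, 17.46, 26.89]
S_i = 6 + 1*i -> [6, 7, 8, 9, 10]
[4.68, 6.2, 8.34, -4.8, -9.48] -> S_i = Random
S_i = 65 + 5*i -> [65, 70, 75, 80, 85]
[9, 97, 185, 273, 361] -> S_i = 9 + 88*i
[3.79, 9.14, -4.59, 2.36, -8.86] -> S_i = Random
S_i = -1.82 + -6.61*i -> [-1.82, -8.43, -15.04, -21.65, -28.26]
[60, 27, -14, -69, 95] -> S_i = Random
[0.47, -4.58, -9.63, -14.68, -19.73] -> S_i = 0.47 + -5.05*i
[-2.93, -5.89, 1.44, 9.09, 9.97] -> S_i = Random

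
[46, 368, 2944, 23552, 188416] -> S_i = 46*8^i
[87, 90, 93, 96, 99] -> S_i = 87 + 3*i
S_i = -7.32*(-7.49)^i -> [-7.32, 54.83, -410.65, 3075.79, -23037.66]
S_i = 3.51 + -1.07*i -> [3.51, 2.44, 1.37, 0.3, -0.77]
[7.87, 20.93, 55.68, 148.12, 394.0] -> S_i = 7.87*2.66^i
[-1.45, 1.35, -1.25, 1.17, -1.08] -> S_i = -1.45*(-0.93)^i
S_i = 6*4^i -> [6, 24, 96, 384, 1536]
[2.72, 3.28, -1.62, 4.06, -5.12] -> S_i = Random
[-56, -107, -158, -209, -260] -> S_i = -56 + -51*i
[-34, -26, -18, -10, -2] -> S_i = -34 + 8*i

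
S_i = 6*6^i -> [6, 36, 216, 1296, 7776]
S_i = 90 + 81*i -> [90, 171, 252, 333, 414]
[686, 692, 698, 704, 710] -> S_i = 686 + 6*i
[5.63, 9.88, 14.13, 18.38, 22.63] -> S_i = 5.63 + 4.25*i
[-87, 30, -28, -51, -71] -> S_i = Random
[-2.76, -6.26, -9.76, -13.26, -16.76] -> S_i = -2.76 + -3.50*i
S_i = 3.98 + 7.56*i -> [3.98, 11.54, 19.1, 26.66, 34.22]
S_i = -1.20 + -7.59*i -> [-1.2, -8.79, -16.38, -23.97, -31.56]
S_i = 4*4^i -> [4, 16, 64, 256, 1024]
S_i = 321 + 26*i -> [321, 347, 373, 399, 425]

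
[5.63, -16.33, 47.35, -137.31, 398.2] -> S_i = 5.63*(-2.90)^i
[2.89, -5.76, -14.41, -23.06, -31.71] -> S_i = 2.89 + -8.65*i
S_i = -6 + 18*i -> [-6, 12, 30, 48, 66]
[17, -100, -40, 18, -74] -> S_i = Random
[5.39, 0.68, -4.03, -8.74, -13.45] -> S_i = 5.39 + -4.71*i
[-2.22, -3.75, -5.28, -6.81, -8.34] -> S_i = -2.22 + -1.53*i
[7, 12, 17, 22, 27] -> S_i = 7 + 5*i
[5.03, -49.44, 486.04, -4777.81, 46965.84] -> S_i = 5.03*(-9.83)^i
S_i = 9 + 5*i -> [9, 14, 19, 24, 29]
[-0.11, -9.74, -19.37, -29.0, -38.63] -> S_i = -0.11 + -9.63*i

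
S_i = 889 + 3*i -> [889, 892, 895, 898, 901]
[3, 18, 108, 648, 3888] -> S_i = 3*6^i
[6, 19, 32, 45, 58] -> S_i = 6 + 13*i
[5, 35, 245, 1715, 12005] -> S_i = 5*7^i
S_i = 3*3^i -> [3, 9, 27, 81, 243]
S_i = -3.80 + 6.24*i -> [-3.8, 2.44, 8.68, 14.92, 21.16]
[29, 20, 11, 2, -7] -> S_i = 29 + -9*i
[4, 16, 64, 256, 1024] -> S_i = 4*4^i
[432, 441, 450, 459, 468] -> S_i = 432 + 9*i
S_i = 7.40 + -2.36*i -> [7.4, 5.04, 2.68, 0.32, -2.04]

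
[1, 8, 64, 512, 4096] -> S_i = 1*8^i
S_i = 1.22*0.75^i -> [1.22, 0.92, 0.69, 0.51, 0.39]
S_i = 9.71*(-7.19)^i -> [9.71, -69.81, 501.97, -3609.16, 25949.85]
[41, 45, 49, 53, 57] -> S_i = 41 + 4*i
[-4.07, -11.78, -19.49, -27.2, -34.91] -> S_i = -4.07 + -7.71*i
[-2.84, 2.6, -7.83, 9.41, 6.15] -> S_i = Random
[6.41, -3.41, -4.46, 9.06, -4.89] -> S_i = Random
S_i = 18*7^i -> [18, 126, 882, 6174, 43218]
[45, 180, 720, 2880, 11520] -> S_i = 45*4^i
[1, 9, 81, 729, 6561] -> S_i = 1*9^i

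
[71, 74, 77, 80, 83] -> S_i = 71 + 3*i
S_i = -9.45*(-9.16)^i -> [-9.45, 86.56, -792.91, 7263.04, -66529.41]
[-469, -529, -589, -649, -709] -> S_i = -469 + -60*i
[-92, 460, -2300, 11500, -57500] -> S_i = -92*-5^i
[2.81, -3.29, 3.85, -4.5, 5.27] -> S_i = 2.81*(-1.17)^i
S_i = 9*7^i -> [9, 63, 441, 3087, 21609]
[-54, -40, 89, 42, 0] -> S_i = Random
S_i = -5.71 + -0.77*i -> [-5.71, -6.48, -7.25, -8.02, -8.79]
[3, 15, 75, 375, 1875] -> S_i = 3*5^i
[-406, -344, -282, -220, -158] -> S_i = -406 + 62*i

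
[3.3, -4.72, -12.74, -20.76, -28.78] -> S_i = 3.30 + -8.02*i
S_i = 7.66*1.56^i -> [7.66, 11.95, 18.64, 29.08, 45.37]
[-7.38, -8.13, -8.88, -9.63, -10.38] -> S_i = -7.38 + -0.75*i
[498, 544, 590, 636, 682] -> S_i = 498 + 46*i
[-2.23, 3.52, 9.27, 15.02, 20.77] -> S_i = -2.23 + 5.75*i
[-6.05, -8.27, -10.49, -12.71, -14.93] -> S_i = -6.05 + -2.22*i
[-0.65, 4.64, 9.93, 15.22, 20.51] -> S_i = -0.65 + 5.29*i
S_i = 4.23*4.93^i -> [4.23, 20.85, 102.81, 506.85, 2498.78]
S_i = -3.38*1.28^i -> [-3.38, -4.33, -5.54, -7.09, -9.07]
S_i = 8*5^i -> [8, 40, 200, 1000, 5000]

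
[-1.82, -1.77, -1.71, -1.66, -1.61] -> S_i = -1.82*0.97^i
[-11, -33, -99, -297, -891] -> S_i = -11*3^i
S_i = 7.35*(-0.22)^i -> [7.35, -1.62, 0.36, -0.08, 0.02]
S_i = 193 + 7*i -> [193, 200, 207, 214, 221]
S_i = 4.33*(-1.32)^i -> [4.33, -5.72, 7.54, -9.96, 13.15]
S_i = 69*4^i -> [69, 276, 1104, 4416, 17664]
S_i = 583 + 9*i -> [583, 592, 601, 610, 619]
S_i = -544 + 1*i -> [-544, -543, -542, -541, -540]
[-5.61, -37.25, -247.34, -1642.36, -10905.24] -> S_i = -5.61*6.64^i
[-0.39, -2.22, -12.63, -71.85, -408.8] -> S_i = -0.39*5.69^i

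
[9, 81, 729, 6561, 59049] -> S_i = 9*9^i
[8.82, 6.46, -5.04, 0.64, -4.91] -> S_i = Random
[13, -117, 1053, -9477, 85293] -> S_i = 13*-9^i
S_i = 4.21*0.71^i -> [4.21, 2.99, 2.12, 1.51, 1.07]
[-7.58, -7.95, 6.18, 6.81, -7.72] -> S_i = Random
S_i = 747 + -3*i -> [747, 744, 741, 738, 735]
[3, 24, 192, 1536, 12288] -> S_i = 3*8^i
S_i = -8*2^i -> [-8, -16, -32, -64, -128]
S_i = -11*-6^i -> [-11, 66, -396, 2376, -14256]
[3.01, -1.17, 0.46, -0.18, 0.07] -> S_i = 3.01*(-0.39)^i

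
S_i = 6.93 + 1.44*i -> [6.93, 8.37, 9.81, 11.25, 12.69]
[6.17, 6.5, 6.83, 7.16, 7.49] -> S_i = 6.17 + 0.33*i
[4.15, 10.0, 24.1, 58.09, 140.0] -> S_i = 4.15*2.41^i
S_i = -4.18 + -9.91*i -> [-4.18, -14.09, -24.0, -33.91, -43.82]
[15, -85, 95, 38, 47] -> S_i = Random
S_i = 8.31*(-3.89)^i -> [8.31, -32.33, 125.75, -489.16, 1902.83]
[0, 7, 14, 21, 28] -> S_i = 0 + 7*i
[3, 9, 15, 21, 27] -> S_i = 3 + 6*i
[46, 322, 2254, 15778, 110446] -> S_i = 46*7^i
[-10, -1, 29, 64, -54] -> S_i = Random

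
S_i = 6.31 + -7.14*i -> [6.31, -0.83, -7.97, -15.11, -22.25]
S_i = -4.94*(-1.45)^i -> [-4.94, 7.16, -10.39, 15.06, -21.84]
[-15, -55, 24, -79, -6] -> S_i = Random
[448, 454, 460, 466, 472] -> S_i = 448 + 6*i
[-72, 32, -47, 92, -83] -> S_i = Random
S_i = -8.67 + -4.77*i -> [-8.67, -13.44, -18.21, -22.98, -27.75]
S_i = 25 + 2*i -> [25, 27, 29, 31, 33]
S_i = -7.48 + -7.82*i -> [-7.48, -15.3, -23.12, -30.94, -38.76]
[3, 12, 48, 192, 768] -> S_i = 3*4^i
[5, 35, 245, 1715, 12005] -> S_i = 5*7^i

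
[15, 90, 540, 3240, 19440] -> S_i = 15*6^i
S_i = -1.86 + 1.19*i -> [-1.86, -0.67, 0.52, 1.71, 2.9]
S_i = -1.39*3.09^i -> [-1.39, -4.3, -13.27, -41.01, -126.72]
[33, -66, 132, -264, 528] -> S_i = 33*-2^i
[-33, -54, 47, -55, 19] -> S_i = Random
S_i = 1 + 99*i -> [1, 100, 199, 298, 397]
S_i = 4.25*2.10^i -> [4.25, 8.93, 18.74, 39.36, 82.65]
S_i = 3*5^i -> [3, 15, 75, 375, 1875]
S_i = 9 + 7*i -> [9, 16, 23, 30, 37]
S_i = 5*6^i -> [5, 30, 180, 1080, 6480]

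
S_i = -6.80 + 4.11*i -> [-6.8, -2.69, 1.42, 5.53, 9.64]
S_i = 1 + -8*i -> [1, -7, -15, -23, -31]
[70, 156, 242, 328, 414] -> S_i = 70 + 86*i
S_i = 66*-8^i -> [66, -528, 4224, -33792, 270336]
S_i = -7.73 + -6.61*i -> [-7.73, -14.34, -20.95, -27.56, -34.17]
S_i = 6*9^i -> [6, 54, 486, 4374, 39366]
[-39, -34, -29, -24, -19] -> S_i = -39 + 5*i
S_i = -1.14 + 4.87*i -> [-1.14, 3.73, 8.6, 13.47, 18.34]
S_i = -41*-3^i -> [-41, 123, -369, 1107, -3321]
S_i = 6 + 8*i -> [6, 14, 22, 30, 38]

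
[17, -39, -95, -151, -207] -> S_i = 17 + -56*i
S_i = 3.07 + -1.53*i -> [3.07, 1.54, 0.01, -1.52, -3.05]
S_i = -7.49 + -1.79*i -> [-7.49, -9.28, -11.07, -12.86, -14.65]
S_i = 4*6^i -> [4, 24, 144, 864, 5184]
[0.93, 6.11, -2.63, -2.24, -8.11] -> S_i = Random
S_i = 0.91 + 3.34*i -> [0.91, 4.25, 7.59, 10.93, 14.27]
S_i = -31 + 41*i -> [-31, 10, 51, 92, 133]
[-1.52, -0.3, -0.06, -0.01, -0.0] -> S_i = -1.52*0.20^i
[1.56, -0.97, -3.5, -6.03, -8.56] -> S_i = 1.56 + -2.53*i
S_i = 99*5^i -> [99, 495, 2475, 12375, 61875]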